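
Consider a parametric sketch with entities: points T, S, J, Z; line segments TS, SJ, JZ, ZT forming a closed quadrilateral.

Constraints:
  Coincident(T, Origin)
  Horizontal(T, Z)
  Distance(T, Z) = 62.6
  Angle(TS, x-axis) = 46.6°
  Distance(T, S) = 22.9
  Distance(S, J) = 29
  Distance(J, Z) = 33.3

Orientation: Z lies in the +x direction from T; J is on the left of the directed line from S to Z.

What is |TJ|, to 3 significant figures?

50.6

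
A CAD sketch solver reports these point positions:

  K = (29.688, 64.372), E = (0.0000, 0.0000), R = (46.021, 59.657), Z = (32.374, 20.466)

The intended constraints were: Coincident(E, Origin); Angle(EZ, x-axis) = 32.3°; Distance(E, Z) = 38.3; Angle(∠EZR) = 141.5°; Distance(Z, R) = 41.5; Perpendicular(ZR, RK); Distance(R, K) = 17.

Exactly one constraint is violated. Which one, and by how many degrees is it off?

Perpendicular(ZR, RK) — off by 3.10°.

E = (0.00, 0.00) ✓; EZ at 32.30° ✓; |EZ| = 38.30 ✓; ∠EZR = 141.5° ✓; |ZR| = 41.50 ✓; ∠(ZR, RK) = 93.10° ✗; |RK| = 17.00 ✓.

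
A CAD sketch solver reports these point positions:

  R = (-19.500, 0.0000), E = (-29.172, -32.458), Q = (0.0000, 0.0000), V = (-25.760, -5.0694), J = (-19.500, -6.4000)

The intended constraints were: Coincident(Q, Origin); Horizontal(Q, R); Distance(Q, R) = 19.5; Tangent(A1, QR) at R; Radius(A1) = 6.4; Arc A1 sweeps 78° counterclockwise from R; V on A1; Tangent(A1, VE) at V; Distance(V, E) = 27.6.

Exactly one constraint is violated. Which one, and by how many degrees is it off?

Tangent(A1, VE) at V — off by 4.90°.

Q = (0.00, 0.00) ✓; Q.y = 0.00, R.y = 0.00 ✓; |QR| = 19.50 ✓; ∠(JR, RQ) = 90.00° ✓; |JR| = 6.400 ✓; bearing(J→V) − bearing(J→R) = 78.00° ✓; |JV| = 6.400 ✓; ∠(JV, VE) = 85.10° ✗; |VE| = 27.60 ✓.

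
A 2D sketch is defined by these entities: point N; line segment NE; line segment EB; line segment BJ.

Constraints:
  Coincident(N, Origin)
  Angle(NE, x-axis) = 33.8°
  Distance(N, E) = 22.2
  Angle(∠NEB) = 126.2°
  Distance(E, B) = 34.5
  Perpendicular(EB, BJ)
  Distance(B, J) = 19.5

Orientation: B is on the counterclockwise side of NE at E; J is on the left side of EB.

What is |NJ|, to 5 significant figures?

47.638

N is at the origin; NE runs at 33.8° with length 22.2, so E = 22.2·(cos 33.8°, sin 33.8°) = (18.448, 12.350). ∠NEB = 126.2°, so EB runs at 33.8° + (180° − 126.2°) = 87.600° from the x-axis; with |EB| = 34.5, B = E + 34.5·(cos 87.600°, sin 87.600°) = (19.893, 46.820). The perpendicularity gives BJ at right angles to EB; with |BJ| = 19.5 on the left of EB, J = B + 19.5·(-0.99912, 0.041876) = (0.40967, 47.636). Then |NJ| = |J − N| = 47.638.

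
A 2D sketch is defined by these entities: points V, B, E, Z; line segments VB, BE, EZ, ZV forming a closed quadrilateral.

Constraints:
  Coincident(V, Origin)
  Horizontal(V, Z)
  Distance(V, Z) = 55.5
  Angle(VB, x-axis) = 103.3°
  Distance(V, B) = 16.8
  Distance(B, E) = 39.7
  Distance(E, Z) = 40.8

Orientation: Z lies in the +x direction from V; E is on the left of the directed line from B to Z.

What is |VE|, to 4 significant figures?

46.23

Checks: |BE| = 39.70 ✓; |EZ| = 40.80 ✓.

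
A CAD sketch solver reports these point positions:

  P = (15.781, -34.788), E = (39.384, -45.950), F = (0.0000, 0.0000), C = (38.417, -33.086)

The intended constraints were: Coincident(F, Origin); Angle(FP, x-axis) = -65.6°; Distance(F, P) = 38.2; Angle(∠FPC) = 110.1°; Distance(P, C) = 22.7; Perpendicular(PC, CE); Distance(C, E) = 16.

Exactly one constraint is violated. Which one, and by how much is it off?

Distance(C, E) = 16 — off by 3.10.

F = (0.00, 0.00) ✓; FP at -65.60° ✓; |FP| = 38.20 ✓; ∠FPC = 110.1° ✓; |PC| = 22.70 ✓; ∠(PC, CE) = 90.00° ✓; |CE| = 12.90 ✗.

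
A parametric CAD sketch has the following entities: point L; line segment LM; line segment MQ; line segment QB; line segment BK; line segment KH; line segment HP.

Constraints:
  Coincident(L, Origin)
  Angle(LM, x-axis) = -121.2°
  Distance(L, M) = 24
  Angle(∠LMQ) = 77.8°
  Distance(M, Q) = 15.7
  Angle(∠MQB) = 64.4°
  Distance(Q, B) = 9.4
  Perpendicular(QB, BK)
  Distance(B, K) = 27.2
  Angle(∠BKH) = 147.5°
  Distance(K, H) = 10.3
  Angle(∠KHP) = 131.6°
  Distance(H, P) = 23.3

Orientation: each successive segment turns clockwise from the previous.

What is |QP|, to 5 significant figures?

43.958

L is at the origin; LM runs at -121.2° with length 24.0, so M = (-12.433, -20.529). ∠LMQ = 77.8° gives MQ at 136.60° from the x-axis; with |MQ| = 15.7, Q = (-23.840, -9.7415). ∠MQB = 64.4° gives QB at 21.000° from the x-axis; with |QB| = 9.4, B = (-15.064, -6.3728). QB ⟂ BK, so BK runs at -69.000°; with |BK| = 27.2, K = (-5.3166, -31.766). ∠BKH = 147.5° gives KH at -101.50° from the x-axis; with |KH| = 10.3, H = (-7.3701, -41.859). ∠KHP = 131.6° gives HP at -149.90° from the x-axis; with |HP| = 23.3, P = (-27.528, -53.545). Then |QP| = |P − Q| = 43.958.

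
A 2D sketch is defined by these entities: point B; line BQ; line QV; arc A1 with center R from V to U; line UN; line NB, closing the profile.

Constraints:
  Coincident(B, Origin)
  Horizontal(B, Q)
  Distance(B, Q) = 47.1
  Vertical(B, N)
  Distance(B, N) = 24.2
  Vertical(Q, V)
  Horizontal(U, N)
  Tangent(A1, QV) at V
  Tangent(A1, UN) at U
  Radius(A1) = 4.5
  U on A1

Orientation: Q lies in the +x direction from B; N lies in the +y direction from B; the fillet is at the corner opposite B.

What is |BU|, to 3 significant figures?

49.0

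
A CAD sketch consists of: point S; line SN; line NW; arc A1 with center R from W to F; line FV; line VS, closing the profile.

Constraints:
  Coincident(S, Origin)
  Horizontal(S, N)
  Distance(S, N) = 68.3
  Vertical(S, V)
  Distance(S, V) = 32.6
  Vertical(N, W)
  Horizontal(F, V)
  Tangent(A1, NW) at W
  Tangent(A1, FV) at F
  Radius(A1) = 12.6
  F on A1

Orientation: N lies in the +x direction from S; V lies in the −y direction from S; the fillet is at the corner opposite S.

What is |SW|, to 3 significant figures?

71.2

S is at the origin; S and N share the same y with |SN| = 68.3 and N on the +x side, so N = (68.3, 0.00). S and V share the same x with |SV| = 32.6 and V on the −y side, so V = (0.00, -32.6). The virtual corner opposite S is at (68.3, -32.6). Tangency of A1 to NW means the radius RW is perpendicular to NW and the tangent condition forces RF to be normal to FV, with radius 12.6, so the center R sits 12.6 in from both sides at R = (55.7, -20.0). That places the tangent points at W = (68.3, -20.0) on NW and F = (55.7, -32.6) on FV. Then |SW| = |W − S| = 71.2.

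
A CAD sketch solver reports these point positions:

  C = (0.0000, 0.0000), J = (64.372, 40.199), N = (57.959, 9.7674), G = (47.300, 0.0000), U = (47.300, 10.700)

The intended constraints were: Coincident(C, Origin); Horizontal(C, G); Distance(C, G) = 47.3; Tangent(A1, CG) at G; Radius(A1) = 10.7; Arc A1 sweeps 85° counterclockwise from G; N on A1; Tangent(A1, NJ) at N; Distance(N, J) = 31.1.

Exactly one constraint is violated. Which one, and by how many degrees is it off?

Tangent(A1, NJ) at N — off by 6.90°.

C = (0.00, 0.00) ✓; C.y = 0.00, G.y = 0.00 ✓; |CG| = 47.30 ✓; ∠(UG, GC) = 90.00° ✓; |UG| = 10.70 ✓; bearing(U→N) − bearing(U→G) = 85.00° ✓; |UN| = 10.70 ✓; ∠(UN, NJ) = 96.90° ✗; |NJ| = 31.10 ✓.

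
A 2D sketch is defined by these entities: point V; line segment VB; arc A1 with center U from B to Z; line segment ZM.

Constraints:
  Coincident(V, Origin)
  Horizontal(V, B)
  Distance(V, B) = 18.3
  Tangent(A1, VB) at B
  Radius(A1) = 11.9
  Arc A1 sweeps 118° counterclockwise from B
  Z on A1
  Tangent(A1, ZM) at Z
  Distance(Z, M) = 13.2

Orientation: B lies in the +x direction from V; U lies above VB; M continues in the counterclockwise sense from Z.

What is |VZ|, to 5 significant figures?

33.699

Tangency of A1 to VB means the radius UB is perpendicular to VB, so U = B + (0, 11.9) = (18.300, 11.900). On A1, B sits at bearing -90° from U; a 118° counterclockwise sweep puts Z at bearing 28°, so Z = U + 11.9·(cos 28°, sin 28°) = (28.807, 17.487). Then |VZ| = |Z − V| = 33.699.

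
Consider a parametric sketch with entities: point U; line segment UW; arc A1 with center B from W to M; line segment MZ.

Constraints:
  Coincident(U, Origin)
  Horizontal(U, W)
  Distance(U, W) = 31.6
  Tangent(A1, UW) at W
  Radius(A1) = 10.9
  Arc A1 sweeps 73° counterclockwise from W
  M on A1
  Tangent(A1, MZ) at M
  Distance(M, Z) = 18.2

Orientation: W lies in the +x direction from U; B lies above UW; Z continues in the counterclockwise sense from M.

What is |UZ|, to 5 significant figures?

53.595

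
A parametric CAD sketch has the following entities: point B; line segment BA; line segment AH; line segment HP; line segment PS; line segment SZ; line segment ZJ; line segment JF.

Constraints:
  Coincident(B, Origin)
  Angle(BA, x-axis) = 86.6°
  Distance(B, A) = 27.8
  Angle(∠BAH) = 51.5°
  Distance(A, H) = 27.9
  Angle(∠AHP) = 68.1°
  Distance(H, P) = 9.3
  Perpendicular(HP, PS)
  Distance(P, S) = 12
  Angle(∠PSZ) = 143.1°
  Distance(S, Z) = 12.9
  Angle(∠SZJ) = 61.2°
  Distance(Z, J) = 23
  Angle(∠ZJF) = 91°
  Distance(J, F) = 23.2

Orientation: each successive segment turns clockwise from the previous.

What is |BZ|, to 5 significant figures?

30.568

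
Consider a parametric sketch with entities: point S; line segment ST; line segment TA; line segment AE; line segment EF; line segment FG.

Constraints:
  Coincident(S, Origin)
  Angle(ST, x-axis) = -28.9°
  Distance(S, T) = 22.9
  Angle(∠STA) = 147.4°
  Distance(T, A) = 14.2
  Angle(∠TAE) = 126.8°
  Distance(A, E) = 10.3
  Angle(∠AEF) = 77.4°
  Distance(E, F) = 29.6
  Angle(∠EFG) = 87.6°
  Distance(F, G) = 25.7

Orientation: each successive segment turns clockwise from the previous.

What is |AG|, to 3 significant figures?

30.6

∠AEF = 77.4° gives EF at 143° from the x-axis; with |EF| = 29.6, F = (-1.03, -15.0). ∠EFG = 87.6° gives FG at 50.3° from the x-axis; with |FG| = 25.7, G = (15.4, 4.81). Then |AG| = |G − A| = 30.6.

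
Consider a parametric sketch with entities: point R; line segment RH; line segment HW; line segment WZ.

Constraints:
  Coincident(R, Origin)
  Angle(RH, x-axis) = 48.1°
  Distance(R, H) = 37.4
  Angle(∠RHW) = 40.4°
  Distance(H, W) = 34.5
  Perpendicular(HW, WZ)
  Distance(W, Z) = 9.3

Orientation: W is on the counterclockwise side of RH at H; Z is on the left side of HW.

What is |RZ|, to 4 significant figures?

16.11

R is at the origin; RH runs at 48.1° with length 37.4, so H = 37.4·(cos 48.1°, sin 48.1°) = (24.98, 27.84). ∠RHW = 40.4°, so HW runs at 48.1° + (180° − 40.4°) = 187.7° from the x-axis; with |HW| = 34.5, W = H + 34.5·(cos 187.7°, sin 187.7°) = (-9.212, 23.21). HW is perpendicular to WZ; with |WZ| = 9.3 on the left of HW, Z = W + 9.3·(0.1340, -0.9910) = (-7.966, 14.00). Then |RZ| = |Z − R| = 16.11.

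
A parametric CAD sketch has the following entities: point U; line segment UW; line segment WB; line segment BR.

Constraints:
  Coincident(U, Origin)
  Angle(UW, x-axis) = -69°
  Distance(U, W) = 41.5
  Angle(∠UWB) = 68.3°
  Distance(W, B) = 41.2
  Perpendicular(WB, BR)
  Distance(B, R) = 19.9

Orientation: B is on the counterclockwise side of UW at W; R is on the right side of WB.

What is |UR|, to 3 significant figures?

63.9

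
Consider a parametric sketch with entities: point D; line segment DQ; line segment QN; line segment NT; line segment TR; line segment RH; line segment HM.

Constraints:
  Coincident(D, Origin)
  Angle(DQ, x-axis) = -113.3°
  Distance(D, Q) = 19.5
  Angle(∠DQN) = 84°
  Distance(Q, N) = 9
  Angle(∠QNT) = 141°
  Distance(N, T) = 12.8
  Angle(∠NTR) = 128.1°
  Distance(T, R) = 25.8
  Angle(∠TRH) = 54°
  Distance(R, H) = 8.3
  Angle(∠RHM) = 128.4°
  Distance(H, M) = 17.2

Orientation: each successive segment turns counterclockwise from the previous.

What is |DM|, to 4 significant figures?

12.18

∠TRH = 54.0° gives RH at -160.4° from the x-axis; with |RH| = 8.3, H = (12.24, 6.113). ∠RHM = 128.4° gives HM at -108.8° from the x-axis; with |HM| = 17.2, M = (6.695, -10.17). Then |DM| = |M − D| = 12.18.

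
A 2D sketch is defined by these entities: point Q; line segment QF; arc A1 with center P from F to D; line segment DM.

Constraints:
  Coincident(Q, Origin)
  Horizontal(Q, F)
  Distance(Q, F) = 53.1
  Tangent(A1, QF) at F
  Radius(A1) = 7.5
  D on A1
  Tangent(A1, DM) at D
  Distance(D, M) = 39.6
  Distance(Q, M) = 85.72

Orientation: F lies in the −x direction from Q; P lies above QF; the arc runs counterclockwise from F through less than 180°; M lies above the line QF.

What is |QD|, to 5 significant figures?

49.357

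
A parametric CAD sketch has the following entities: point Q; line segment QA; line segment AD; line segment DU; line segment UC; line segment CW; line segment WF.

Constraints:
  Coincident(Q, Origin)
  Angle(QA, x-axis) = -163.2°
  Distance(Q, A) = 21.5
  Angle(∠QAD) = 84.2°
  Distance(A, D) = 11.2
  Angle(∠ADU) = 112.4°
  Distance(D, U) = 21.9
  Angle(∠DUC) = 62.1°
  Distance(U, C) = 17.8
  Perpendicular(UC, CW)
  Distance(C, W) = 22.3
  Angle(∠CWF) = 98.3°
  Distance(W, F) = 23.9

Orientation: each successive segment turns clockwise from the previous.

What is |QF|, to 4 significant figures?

36.68

The perpendicularity gives CW at right angles to UC, so CW runs at -174.5°; with |CW| = 22.3, W = (-24.93, -3.020). ∠CWF = 98.3° gives WF at 103.8° from the x-axis; with |WF| = 23.9, F = (-30.63, 20.19). Then |QF| = |F − Q| = 36.68.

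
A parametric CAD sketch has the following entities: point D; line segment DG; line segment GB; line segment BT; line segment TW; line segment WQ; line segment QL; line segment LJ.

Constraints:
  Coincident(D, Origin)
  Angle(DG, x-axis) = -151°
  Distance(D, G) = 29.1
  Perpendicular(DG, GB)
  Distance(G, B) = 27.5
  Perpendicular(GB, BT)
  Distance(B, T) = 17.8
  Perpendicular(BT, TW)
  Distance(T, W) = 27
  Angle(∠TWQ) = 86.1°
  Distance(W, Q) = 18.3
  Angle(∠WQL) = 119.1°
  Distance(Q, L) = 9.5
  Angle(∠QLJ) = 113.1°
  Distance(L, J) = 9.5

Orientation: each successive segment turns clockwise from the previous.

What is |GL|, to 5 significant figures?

11.278

D is at the origin; DG runs at -151.0° with length 29.1, so G = (-25.451, -14.108). The perpendicularity gives GB at right angles to DG, so GB runs at 119.00°; with |GB| = 27.5, B = (-38.784, 9.9441). GB is perpendicular to BT, so BT runs at 29.000°; with |BT| = 17.8, T = (-23.215, 18.574). BT ⟂ TW, so TW runs at -61.000°; with |TW| = 27.0, W = (-10.126, -5.0410). ∠TWQ = 86.1° gives WQ at -154.90° from the x-axis; with |WQ| = 18.3, Q = (-26.698, -12.804). ∠WQL = 119.1° gives QL at 144.20° from the x-axis; with |QL| = 9.5, L = (-34.403, -7.2468). Then |GL| = |L − G| = 11.278.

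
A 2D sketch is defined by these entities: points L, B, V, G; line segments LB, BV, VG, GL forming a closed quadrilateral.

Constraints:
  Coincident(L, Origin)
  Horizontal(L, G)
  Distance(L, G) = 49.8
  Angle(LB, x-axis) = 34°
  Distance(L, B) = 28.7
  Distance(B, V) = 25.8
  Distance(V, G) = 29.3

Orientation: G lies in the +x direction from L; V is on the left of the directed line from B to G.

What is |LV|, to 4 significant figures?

54.47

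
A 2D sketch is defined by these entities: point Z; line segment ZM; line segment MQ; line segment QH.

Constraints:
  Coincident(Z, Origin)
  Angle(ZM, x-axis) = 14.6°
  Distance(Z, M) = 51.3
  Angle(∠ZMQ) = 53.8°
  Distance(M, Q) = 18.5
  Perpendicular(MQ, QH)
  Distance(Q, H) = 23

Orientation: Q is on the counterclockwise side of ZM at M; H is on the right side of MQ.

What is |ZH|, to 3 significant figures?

65.5

∠ZMQ = 53.8°, so MQ runs at 14.6° + (180° − 53.8°) = 141° from the x-axis; with |MQ| = 18.5, Q = M + 18.5·(cos 141°, sin 141°) = (35.3, 24.6). The perpendicularity gives QH at right angles to MQ; with |QH| = 23.0 on the right of MQ, H = Q + 23.0·(0.632, 0.775) = (49.8, 42.4). Then |ZH| = |H − Z| = 65.5.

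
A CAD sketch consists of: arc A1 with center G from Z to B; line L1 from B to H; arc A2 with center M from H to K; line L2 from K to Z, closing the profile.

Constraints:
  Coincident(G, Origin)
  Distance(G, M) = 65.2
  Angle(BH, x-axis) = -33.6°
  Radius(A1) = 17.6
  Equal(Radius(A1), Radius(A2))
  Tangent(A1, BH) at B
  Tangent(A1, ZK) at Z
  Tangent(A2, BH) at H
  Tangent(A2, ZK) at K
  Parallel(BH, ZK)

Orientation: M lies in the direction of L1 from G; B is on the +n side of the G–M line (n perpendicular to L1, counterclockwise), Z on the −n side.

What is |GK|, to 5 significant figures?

67.534

The slot axis is L1's direction at -33.6°, so u = (cos -33.6°, sin -33.6°) = (0.83292, -0.55339) and n = (−sin -33.6°, cos -33.6°) = (0.55339, 0.83292). G is at the origin and M lies 65.2 along u from G, so M = 65.2·u = (54.306, -36.081). Tangency of A1 to both parallel lines with radius 17.6 puts B and Z at G ± 17.6·n: B = (9.7397, 14.659), Z = (-9.7397, -14.659). Equal radii place H and K the same way about M: H = M + 17.6·n = (64.046, -21.422), K = M − 17.6·n = (44.567, -50.741). Then |GK| = |K − G| = 67.534.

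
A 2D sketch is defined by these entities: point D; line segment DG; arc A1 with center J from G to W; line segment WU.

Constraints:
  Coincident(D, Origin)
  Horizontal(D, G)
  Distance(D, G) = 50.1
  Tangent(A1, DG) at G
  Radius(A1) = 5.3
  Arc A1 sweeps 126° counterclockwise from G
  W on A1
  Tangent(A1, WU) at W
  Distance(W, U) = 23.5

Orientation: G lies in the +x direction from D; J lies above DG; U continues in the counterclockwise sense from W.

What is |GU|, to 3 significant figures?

29.0

D is at the origin; DG is horizontal with |DG| = 50.1 and G on the +x side, so G = (50.1, 0.00). Since A1 is tangent to DG there, JG ⟂ DG, so J = G + (0, 5.3) = (50.1, 5.30). On A1, G sits at bearing -90° from J; a 126° counterclockwise sweep puts W at bearing 36°, so W = J + 5.3·(cos 36°, sin 36°) = (54.4, 8.42). The tangent condition forces JW to be normal to WU, so WU runs along (−sin 36°, cos 36°); with |WU| = 23.5, U = (40.6, 27.4). Then |GU| = |U − G| = 29.0.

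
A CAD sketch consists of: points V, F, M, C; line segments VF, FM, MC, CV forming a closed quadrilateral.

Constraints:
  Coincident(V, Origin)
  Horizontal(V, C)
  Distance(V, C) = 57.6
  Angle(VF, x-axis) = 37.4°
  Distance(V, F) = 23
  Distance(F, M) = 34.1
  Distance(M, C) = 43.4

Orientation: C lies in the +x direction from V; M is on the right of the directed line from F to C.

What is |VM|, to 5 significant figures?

27.773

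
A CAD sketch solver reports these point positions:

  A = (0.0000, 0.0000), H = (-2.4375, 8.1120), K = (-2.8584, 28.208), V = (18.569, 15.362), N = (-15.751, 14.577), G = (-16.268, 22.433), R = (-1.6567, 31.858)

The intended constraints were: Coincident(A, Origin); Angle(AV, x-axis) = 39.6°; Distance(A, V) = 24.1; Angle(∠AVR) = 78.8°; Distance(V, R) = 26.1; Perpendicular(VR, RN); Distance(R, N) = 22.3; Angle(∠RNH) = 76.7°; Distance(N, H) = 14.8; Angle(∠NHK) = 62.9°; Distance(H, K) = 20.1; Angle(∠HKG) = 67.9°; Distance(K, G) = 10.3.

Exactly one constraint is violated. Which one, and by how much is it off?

Distance(K, G) = 10.3 — off by 4.30.

A = (0.00, 0.00) ✓; AV at 39.60° ✓; |AV| = 24.10 ✓; ∠AVR = 78.80° ✓; |VR| = 26.10 ✓; ∠(VR, RN) = 90.00° ✓; |RN| = 22.30 ✓; ∠RNH = 76.70° ✓; |NH| = 14.80 ✓; ∠NHK = 62.90° ✓; |HK| = 20.10 ✓; ∠HKG = 67.90° ✓; |KG| = 14.60 ✗.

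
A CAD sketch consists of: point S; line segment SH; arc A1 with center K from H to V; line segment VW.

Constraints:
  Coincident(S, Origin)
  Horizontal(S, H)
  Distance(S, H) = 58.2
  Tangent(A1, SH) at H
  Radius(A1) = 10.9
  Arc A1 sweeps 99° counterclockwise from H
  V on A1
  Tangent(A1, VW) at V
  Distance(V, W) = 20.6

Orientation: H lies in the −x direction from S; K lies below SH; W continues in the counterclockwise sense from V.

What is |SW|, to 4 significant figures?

73.54

S is at the origin; SH is horizontal with |SH| = 58.2 and H on the −x side, so H = (-58.20, 0.000). A1 meets SH tangentially, so KH is at right angles to SH, so K = H + (0, -10.9) = (-58.20, -10.90). On A1, H sits at bearing 90° from K; a 99° counterclockwise sweep puts V at bearing 189°, so V = K + 10.9·(cos 189°, sin 189°) = (-68.97, -12.61). Since A1 is tangent to VW there, KV ⟂ VW, so VW runs along (−sin 189°, cos 189°); with |VW| = 20.6, W = (-65.74, -32.95). Then |SW| = |W − S| = 73.54.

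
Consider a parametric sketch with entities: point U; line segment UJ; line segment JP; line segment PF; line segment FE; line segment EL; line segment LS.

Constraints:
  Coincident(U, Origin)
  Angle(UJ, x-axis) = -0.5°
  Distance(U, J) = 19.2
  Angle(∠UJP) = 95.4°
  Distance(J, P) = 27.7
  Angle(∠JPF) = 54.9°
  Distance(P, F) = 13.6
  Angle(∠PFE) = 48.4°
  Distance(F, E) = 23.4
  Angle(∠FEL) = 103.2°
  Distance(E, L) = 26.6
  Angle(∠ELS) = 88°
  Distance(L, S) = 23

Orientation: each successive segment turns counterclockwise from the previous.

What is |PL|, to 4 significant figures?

25.79

∠PFE = 48.4° gives FE at -19.20° from the x-axis; with |FE| = 23.4, E = (32.27, 13.06). ∠FEL = 103.2° gives EL at 57.60° from the x-axis; with |EL| = 26.6, L = (46.53, 35.51). Then |PL| = |L − P| = 25.79.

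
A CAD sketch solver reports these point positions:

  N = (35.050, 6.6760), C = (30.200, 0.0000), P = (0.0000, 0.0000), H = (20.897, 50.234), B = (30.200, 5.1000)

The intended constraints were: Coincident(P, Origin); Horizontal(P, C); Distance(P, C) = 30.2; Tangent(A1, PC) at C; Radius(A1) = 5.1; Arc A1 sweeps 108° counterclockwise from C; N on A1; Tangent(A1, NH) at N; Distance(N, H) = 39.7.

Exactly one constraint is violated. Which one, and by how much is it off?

Distance(N, H) = 39.7 — off by 6.10.

P = (0.00, 0.00) ✓; P.y = 0.00, C.y = 0.00 ✓; |PC| = 30.20 ✓; ∠(BC, CP) = 90.00° ✓; |BC| = 5.100 ✓; bearing(B→N) − bearing(B→C) = 108.0° ✓; |BN| = 5.100 ✓; ∠(BN, NH) = 90.00° ✓; |NH| = 45.80 ✗.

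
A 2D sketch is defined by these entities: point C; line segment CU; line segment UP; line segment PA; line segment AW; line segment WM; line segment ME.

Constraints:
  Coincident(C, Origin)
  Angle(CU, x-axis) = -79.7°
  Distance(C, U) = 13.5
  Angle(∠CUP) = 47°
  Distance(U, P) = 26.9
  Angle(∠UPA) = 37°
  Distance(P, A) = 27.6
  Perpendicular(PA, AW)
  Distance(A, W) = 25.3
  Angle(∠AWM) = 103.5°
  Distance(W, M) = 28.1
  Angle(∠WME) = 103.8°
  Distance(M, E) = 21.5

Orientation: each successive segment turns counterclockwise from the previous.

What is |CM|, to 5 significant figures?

35.192

PA ⟂ AW, so AW runs at -73.700°; with |AW| = 25.3, W = (-0.89981, -23.744). ∠AWM = 103.5° gives WM at 2.8000° from the x-axis; with |WM| = 28.1, M = (27.167, -22.371). Then |CM| = |M − C| = 35.192.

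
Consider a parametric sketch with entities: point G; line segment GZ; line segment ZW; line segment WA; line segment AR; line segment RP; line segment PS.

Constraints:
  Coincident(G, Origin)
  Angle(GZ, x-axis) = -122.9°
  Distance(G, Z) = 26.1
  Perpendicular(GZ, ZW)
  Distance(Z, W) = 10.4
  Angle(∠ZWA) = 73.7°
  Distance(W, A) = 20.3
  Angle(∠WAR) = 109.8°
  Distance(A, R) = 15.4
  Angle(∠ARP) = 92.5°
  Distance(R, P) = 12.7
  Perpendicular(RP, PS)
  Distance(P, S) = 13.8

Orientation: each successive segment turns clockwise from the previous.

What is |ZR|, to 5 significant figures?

23.043

G is at the origin; GZ runs at -122.9° with length 26.1, so Z = (-14.177, -21.914). GZ ⟂ ZW, so ZW runs at 147.10°; with |ZW| = 10.4, W = (-22.909, -16.265). ∠ZWA = 73.7° gives WA at 40.800° from the x-axis; with |WA| = 20.3, A = (-7.5419, -3.0006). ∠WAR = 109.8° gives AR at -29.400° from the x-axis; with |AR| = 15.4, R = (5.8748, -10.561). Then |ZR| = |R − Z| = 23.043.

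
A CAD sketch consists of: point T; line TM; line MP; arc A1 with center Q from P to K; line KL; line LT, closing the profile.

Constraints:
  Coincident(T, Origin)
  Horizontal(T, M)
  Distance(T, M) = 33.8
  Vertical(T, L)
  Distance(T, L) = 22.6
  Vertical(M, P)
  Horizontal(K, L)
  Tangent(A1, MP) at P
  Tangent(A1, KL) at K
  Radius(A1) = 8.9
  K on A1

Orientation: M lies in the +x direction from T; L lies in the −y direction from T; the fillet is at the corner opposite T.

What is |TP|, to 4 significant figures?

36.47

T is at the origin; TM is horizontal with |TM| = 33.8 and M on the +x side, so M = (33.80, 0.000). TL is vertical with |TL| = 22.6 and L on the −y side, so L = (0.000, -22.60). The virtual corner opposite T is at (33.80, -22.60). Tangency of A1 to MP means the radius QP is perpendicular to MP and A1 meets KL tangentially, so QK is at right angles to KL, with radius 8.9, so the center Q sits 8.9 in from both sides at Q = (24.90, -13.70). That places the tangent points at P = (33.80, -13.70) on MP and K = (24.90, -22.60) on KL. Then |TP| = |P − T| = 36.47.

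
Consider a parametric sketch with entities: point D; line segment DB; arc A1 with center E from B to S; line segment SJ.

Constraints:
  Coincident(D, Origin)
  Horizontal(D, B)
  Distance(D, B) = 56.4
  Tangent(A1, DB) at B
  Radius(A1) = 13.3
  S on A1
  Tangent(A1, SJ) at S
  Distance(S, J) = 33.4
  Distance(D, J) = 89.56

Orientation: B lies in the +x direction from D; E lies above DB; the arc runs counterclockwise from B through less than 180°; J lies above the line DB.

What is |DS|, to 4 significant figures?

69.55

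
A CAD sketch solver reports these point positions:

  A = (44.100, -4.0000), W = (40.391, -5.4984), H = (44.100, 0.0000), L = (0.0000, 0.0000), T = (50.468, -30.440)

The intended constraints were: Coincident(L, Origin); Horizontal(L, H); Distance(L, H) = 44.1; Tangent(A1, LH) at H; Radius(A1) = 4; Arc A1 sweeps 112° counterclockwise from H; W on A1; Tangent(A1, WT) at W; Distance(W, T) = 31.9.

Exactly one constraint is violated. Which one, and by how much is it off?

Distance(W, T) = 31.9 — off by 5.00.

L = (0.00, 0.00) ✓; L.y = 0.00, H.y = 0.00 ✓; |LH| = 44.10 ✓; ∠(AH, HL) = 90.00° ✓; |AH| = 4.000 ✓; bearing(A→W) − bearing(A→H) = 112.0° ✓; |AW| = 4.000 ✓; ∠(AW, WT) = 90.00° ✓; |WT| = 26.90 ✗.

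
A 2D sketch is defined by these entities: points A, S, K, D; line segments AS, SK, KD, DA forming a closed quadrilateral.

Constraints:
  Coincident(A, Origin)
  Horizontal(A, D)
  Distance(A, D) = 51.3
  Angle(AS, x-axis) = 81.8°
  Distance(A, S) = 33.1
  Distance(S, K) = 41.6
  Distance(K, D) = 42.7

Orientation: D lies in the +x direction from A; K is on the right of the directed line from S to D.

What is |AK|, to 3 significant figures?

12.8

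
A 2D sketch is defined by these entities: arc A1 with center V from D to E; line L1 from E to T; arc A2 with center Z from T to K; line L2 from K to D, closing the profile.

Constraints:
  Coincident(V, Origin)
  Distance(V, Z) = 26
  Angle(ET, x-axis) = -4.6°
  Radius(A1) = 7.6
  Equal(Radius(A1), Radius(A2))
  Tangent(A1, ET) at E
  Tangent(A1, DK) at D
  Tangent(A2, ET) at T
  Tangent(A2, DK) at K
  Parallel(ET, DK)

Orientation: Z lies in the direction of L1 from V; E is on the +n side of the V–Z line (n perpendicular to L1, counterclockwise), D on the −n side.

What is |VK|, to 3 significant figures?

27.1

Tangency of A1 to both parallel lines with radius 7.6 puts E and D at V ± 7.6·n: E = (0.610, 7.58), D = (-0.610, -7.58). Equal radii place T and K the same way about Z: T = Z + 7.6·n = (26.5, 5.49), K = Z − 7.6·n = (25.3, -9.66). Then |VK| = |K − V| = 27.1.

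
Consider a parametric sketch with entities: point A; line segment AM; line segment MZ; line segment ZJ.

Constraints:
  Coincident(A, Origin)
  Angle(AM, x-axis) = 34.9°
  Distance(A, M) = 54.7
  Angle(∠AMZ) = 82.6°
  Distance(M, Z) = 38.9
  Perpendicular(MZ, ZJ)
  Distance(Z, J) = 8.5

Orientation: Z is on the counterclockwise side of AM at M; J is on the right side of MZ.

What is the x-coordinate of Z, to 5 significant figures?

18.682

A is at the origin; AM runs at 34.9° with length 54.7, so M = 54.7·(cos 34.9°, sin 34.9°) = (44.862, 31.296). ∠AMZ = 82.6°, so MZ runs at 34.9° + (180° − 82.6°) = 132.30° from the x-axis; with |MZ| = 38.9, Z = M + 38.9·(cos 132.30°, sin 132.30°) = (18.682, 60.068). So Z.x = 18.682.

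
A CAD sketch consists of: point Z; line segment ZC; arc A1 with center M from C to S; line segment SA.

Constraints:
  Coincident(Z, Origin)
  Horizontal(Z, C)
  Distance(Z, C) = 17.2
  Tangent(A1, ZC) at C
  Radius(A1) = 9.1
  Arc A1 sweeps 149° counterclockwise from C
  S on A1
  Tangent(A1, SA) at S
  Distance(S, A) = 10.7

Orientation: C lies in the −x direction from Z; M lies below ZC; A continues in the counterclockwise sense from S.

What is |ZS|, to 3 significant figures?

27.7

The tangent condition forces MC to be normal to ZC, so M = C + (0, -9.1) = (-17.2, -9.10). On A1, C sits at bearing 90° from M; a 149° counterclockwise sweep puts S at bearing 239°, so S = M + 9.1·(cos 239°, sin 239°) = (-21.9, -16.9). Then |ZS| = |S − Z| = 27.7.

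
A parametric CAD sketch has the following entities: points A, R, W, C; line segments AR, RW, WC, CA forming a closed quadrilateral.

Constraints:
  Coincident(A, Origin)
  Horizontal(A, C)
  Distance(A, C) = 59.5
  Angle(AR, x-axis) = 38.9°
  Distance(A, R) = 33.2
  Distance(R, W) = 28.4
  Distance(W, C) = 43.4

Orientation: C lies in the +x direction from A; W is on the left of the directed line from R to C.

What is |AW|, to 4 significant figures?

61.49

A is at the origin; AC is horizontal with |AC| = 59.5 and C in +x, so C = (59.5, 0). AR runs at 38.9° with |AR| = 33.2, so R = (25.84, 20.85). W is determined by |RW| = 28.4 and |WC| = 43.4 together: it lies at the intersection of circle(R, 28.4) and circle(C, 43.4). With |RC| = 39.60, the foot of the radical line on RC is 6.198 from R and the perpendicular offset is √(28.4² − 6.198²) = 27.72. Taking the left-of-RC solution: W = (45.70, 41.15).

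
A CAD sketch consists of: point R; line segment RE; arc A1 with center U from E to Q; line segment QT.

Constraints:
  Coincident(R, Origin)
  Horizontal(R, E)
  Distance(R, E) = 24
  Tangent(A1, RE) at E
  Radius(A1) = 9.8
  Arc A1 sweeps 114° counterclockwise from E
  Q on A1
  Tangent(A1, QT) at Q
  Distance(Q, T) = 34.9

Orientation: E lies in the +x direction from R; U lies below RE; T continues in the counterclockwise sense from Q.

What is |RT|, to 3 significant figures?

54.2

R is at the origin; RE is horizontal with |RE| = 24.0 and E on the +x side, so E = (24.0, 0.00). Tangency of A1 to RE means the radius UE is perpendicular to RE, so U = E + (0, -9.8) = (24.0, -9.80). On A1, E sits at bearing 90° from U; a 114° counterclockwise sweep puts Q at bearing 204°, so Q = U + 9.8·(cos 204°, sin 204°) = (15.0, -13.8). Tangency of A1 to QT means the radius UQ is perpendicular to QT, so QT runs along (−sin 204°, cos 204°); with |QT| = 34.9, T = (29.2, -45.7). Then |RT| = |T − R| = 54.2.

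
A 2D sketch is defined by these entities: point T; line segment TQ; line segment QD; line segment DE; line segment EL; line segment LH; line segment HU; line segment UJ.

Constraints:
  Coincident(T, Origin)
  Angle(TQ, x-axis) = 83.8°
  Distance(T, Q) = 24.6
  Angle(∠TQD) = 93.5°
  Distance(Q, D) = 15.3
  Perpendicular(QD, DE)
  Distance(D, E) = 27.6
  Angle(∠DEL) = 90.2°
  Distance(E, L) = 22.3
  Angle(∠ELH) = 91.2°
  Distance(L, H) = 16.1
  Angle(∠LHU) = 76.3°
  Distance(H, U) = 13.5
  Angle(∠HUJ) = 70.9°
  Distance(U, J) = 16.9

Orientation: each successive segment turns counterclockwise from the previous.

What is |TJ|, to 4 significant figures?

4.584

T is at the origin; TQ runs at 83.8° with length 24.6, so Q = (2.657, 24.46). ∠TQD = 93.5° gives QD at 170.3° from the x-axis; with |QD| = 15.3, D = (-12.42, 27.03). The perpendicularity gives DE at right angles to QD, so DE runs at -99.70°; with |DE| = 27.6, E = (-17.07, -0.1714). ∠DEL = 90.2° gives EL at -9.900° from the x-axis; with |EL| = 22.3, L = (4.893, -4.005). ∠ELH = 91.2° gives LH at 78.90° from the x-axis; with |LH| = 16.1, H = (7.993, 11.79). ∠LHU = 76.3° gives HU at -177.4° from the x-axis; with |HU| = 13.5, U = (-5.493, 11.18). ∠HUJ = 70.9° gives UJ at -68.30° from the x-axis; with |UJ| = 16.9, J = (0.7554, -4.521). Then |TJ| = |J − T| = 4.584.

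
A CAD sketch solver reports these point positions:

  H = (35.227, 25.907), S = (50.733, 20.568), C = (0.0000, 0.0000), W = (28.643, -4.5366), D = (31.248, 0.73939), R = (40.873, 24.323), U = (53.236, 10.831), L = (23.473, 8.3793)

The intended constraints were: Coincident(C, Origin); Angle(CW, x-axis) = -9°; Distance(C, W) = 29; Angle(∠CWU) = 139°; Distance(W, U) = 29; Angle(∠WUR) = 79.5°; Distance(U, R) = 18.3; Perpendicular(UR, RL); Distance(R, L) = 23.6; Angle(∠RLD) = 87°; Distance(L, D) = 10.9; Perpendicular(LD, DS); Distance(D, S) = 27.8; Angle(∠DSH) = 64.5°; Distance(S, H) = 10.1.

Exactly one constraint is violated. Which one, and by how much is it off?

Distance(S, H) = 10.1 — off by 6.30.

C = (0.00, 0.00) ✓; CW at -9.000° ✓; |CW| = 29.00 ✓; ∠CWU = 139.0° ✓; |WU| = 29.00 ✓; ∠WUR = 79.50° ✓; |UR| = 18.30 ✓; ∠(UR, RL) = 90.00° ✓; |RL| = 23.60 ✓; ∠RLD = 87.00° ✓; |LD| = 10.90 ✓; ∠(LD, DS) = 90.00° ✓; |DS| = 27.80 ✓; ∠DSH = 64.50° ✓; |SH| = 16.40 ✗.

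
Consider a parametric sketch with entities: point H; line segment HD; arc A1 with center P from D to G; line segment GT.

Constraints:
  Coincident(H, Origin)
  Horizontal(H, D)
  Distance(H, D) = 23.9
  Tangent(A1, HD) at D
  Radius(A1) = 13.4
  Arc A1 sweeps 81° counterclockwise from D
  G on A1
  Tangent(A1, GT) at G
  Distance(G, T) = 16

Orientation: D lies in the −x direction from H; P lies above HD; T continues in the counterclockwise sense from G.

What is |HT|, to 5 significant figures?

28.309

H is at the origin; H and D share the same y with |HD| = 23.9 and D on the −x side, so D = (-23.900, 0.0000). The tangent condition forces PD to be normal to HD, so P = D + (0, 13.4) = (-23.900, 13.400). On A1, D sits at bearing -90° from P; an 81° counterclockwise sweep puts G at bearing -9°, so G = P + 13.4·(cos -9°, sin -9°) = (-10.665, 11.304). A1 meets GT tangentially, so PG is at right angles to GT, so GT runs along (−sin -9°, cos -9°); with |GT| = 16.0, T = (-8.1620, 27.107). Then |HT| = |T − H| = 28.309.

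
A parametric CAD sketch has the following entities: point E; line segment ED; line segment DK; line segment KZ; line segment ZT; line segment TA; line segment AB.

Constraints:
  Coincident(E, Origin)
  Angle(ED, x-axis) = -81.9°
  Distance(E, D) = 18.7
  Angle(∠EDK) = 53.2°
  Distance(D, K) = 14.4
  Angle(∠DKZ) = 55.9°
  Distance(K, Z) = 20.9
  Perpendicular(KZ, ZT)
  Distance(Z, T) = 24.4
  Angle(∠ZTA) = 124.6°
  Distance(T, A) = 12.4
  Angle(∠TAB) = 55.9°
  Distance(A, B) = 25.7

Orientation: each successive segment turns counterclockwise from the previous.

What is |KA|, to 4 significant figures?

33.21

E is at the origin; ED runs at -81.9° with length 18.7, so D = (2.635, -18.51). ∠EDK = 53.2° gives DK at 44.90° from the x-axis; with |DK| = 14.4, K = (12.83, -8.349). ∠DKZ = 55.9° gives KZ at 169.0° from the x-axis; with |KZ| = 20.9, Z = (-7.681, -4.361). KZ is perpendicular to ZT, so ZT runs at -101.0°; with |ZT| = 24.4, T = (-12.34, -28.31). ∠ZTA = 124.6° gives TA at -45.60° from the x-axis; with |TA| = 12.4, A = (-3.661, -37.17). Then |KA| = |A − K| = 33.21.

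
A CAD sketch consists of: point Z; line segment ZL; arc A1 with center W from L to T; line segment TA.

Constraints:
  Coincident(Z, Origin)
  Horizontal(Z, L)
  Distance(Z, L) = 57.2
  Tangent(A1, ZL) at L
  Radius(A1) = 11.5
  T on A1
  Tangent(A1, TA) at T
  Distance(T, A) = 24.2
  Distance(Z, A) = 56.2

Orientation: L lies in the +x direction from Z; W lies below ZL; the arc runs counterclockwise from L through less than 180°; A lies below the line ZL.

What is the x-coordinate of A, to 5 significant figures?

44.081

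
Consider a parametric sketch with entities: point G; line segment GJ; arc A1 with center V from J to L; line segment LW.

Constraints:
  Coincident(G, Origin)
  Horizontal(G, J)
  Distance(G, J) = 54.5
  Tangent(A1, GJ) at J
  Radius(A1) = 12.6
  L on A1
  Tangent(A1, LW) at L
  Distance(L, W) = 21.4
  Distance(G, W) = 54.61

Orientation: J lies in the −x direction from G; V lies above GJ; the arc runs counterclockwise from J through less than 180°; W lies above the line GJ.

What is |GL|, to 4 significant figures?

43.86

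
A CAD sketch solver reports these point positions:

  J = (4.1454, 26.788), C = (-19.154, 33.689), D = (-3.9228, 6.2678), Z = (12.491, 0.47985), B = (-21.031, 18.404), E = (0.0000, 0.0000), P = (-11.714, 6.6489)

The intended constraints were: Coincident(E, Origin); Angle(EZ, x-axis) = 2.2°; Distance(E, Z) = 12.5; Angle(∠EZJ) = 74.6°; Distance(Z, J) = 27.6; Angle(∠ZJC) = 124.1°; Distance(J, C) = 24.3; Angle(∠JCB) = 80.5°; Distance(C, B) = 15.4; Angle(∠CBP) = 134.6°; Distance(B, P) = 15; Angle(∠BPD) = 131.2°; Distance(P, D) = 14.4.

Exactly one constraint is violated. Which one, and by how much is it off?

Distance(P, D) = 14.4 — off by 6.60.

E = (0.00, 0.00) ✓; EZ at 2.200° ✓; |EZ| = 12.50 ✓; ∠EZJ = 74.60° ✓; |ZJ| = 27.60 ✓; ∠ZJC = 124.1° ✓; |JC| = 24.30 ✓; ∠JCB = 80.50° ✓; |CB| = 15.40 ✓; ∠CBP = 134.6° ✓; |BP| = 15.00 ✓; ∠BPD = 131.2° ✓; |PD| = 7.801 ✗.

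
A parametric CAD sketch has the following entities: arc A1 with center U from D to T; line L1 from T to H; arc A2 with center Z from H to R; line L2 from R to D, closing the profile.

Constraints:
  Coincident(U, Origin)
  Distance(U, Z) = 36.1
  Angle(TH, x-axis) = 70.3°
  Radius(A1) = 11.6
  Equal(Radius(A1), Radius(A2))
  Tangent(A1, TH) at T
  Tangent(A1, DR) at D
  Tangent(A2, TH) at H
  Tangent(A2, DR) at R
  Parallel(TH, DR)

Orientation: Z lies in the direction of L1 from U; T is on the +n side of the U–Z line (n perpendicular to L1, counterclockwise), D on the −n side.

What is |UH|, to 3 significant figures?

37.9

The slot axis is L1's direction at 70.3°, so u = (cos 70.3°, sin 70.3°) = (0.337, 0.941) and n = (−sin 70.3°, cos 70.3°) = (-0.941, 0.337). U is at the origin and Z lies 36.1 along u from U, so Z = 36.1·u = (12.2, 34.0). Tangency of A1 to both parallel lines with radius 11.6 puts T and D at U ± 11.6·n: T = (-10.9, 3.91), D = (10.9, -3.91). Equal radii place H and R the same way about Z: H = Z + 11.6·n = (1.25, 37.9), R = Z − 11.6·n = (23.1, 30.1). Then |UH| = |H − U| = 37.9.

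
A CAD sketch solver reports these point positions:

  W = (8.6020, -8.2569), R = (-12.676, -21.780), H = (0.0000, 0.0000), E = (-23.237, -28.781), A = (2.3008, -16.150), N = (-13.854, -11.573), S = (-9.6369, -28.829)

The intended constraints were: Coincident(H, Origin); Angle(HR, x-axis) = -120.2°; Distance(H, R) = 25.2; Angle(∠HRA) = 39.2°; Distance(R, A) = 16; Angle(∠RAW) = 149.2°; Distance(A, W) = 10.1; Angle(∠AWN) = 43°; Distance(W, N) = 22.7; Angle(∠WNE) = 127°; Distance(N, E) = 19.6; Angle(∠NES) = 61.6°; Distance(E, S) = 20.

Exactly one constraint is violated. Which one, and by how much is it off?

Distance(E, S) = 20 — off by 6.40.

H = (0.00, 0.00) ✓; HR at -120.2° ✓; |HR| = 25.20 ✓; ∠HRA = 39.20° ✓; |RA| = 16.00 ✓; ∠RAW = 149.2° ✓; |AW| = 10.10 ✓; ∠AWN = 43.00° ✓; |WN| = 22.70 ✓; ∠WNE = 127.0° ✓; |NE| = 19.60 ✓; ∠NES = 61.60° ✓; |ES| = 13.60 ✗.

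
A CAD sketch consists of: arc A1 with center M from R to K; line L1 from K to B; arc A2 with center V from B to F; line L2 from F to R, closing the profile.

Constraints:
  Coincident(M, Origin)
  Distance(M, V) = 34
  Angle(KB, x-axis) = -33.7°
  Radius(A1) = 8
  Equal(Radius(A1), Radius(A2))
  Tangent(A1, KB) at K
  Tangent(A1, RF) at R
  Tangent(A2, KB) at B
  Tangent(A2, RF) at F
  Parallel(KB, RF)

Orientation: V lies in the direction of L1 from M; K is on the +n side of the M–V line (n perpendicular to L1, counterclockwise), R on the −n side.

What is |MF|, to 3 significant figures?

34.9

The slot axis is L1's direction at -33.7°, so u = (cos -33.7°, sin -33.7°) = (0.832, -0.555) and n = (−sin -33.7°, cos -33.7°) = (0.555, 0.832). M is at the origin and V lies 34.0 along u from M, so V = 34.0·u = (28.3, -18.9). Tangency of A1 to both parallel lines with radius 8.0 puts K and R at M ± 8.0·n: K = (4.44, 6.66), R = (-4.44, -6.66). Equal radii place B and F the same way about V: B = V + 8.0·n = (32.7, -12.2), F = V − 8.0·n = (23.8, -25.5). Then |MF| = |F − M| = 34.9.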